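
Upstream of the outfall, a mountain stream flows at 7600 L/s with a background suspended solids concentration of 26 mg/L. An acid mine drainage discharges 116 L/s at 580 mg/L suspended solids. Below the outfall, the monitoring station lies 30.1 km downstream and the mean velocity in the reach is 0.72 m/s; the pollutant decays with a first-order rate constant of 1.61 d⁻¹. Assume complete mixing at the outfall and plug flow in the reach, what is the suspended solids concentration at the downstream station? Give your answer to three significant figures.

Conservation of mass: C = (7600·26.00 + 116.0·580.0) / 7716 = 264900/7716 = 34.33 mg/L.
Travel time t = 30.1·1000 / 0.72 = 41810 s = 11.61 h.
First-order decay: C = 34.33·exp(−k·t) = 34.33·0.4589 = 15.75 mg/L.

15.8 mg/L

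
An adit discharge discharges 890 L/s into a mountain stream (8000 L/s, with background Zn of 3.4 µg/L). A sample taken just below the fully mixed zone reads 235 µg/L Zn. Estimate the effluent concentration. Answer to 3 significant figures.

2320 µg/L

Mass balance: 8000·3.400 + 890.0·Cₑ = 8890·235.0
→ Cₑ = (8890·235.0 − 8000·3.400) / 890.0 = 2317 µg/L.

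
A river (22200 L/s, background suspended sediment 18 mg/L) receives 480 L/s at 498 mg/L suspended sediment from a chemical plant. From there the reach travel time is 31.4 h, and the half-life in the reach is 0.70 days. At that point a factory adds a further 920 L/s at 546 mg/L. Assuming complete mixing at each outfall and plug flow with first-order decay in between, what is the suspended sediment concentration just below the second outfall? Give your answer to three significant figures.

Conservation of mass: C = (22200·18.00 + 480.0·498.0) / 22680 = 638600/22680 = 28.16 mg/L; combined flow 22680 L/s.
Half-life 0.70 d → k = ln 2 / 0.70 = 0.9902 d⁻¹.
First-order decay: C = 28.16·exp(−k·t) = 28.16·0.2738 = 7.709 mg/L.
At the second outfall, C = (22680·7.709 + 920.0·546.0) / (22680 + 920.0) = 28.69 mg/L.

28.7 mg/L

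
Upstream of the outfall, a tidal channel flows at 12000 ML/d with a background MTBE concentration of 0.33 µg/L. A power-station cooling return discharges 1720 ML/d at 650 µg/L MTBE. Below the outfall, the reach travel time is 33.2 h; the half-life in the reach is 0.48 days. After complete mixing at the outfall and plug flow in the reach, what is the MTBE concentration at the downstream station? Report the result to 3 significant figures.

Conservation of mass: C = (12000·0.3300 + 1720·650.0) / 13720 = 1122000/13720 = 81.78 µg/L.
Half-life 0.48 d → k = ln 2 / 0.48 = 1.444 d⁻¹.
After decay, C = 81.78 × e^(−kt) = 81.78 × 0.1357 = 11.09 µg/L.

11.1 µg/L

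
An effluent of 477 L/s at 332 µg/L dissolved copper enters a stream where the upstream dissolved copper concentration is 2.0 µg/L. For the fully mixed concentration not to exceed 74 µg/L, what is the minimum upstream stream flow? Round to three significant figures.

1710 L/s

Set C_mix = 74: (Q·2.000 + 477.0·332.0) / (Q + 477.0) = 74
→ Q = 477.0·(332.0 − 74)/(74 − 2.000) = 1709 L/s.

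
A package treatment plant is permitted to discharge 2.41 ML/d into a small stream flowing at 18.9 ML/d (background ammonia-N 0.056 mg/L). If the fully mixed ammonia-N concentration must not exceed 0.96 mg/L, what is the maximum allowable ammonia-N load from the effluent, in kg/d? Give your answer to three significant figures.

Mass balance at the limit: 18.90·0.05600 + 2.410·Cₑ = 21.31·0.96 → Cₑ = 8.049 mg/L.
2.410 ML/d = 0.02789 m³/s. Load = 0.02789 m³/s × 8.049 g/m³ × 86 400 s/d = 19.40 kg/d.

19.4 kg/d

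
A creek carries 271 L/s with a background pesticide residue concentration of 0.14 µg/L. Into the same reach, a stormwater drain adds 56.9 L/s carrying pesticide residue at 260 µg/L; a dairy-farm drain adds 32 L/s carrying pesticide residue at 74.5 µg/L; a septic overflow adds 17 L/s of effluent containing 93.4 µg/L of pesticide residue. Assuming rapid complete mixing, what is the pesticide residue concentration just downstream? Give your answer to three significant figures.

Mixed concentration C = ΣQC/ΣQ = (271.0·0.1400 + 56.90·260.0 + 32.00·74.50 + 17.00·93.40) / 376.9 = 18800/376.9 = 49.89 µg/L.

49.9 µg/L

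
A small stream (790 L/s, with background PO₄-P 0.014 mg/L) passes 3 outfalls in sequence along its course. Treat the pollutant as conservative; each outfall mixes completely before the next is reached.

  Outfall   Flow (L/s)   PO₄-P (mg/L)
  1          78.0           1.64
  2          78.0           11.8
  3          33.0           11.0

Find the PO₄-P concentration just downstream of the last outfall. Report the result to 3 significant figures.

After outfall 1: Q = 790.0 + 78.00 = 868.0 L/s; C = (790.0·0.01400 + 78.00·1.640)/868.0 = 0.1601 mg/L.
After outfall 2: Q = 868.0 + 78.00 = 946.0 L/s; C = (868.0·0.1601 + 78.00·11.80)/946.0 = 1.120 mg/L.
After outfall 3: Q = 946.0 + 33.00 = 979.0 L/s; C = (946.0·1.120 + 33.00·11.00)/979.0 = 1.453 mg/L.

1.45 mg/L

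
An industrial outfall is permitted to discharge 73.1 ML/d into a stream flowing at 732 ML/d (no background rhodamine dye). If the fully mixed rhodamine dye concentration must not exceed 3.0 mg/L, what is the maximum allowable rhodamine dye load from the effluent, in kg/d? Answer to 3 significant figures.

Mass balance at the limit: 732.0·0 + 73.10·Cₑ = 805.1·3.0 → Cₑ = 33.04 mg/L.
73.10 ML/d = 0.8461 m³/s. Load = 0.8461 m³/s × 33.04 g/m³ × 86 400 s/d = 2415 kg/d.

2420 kg/d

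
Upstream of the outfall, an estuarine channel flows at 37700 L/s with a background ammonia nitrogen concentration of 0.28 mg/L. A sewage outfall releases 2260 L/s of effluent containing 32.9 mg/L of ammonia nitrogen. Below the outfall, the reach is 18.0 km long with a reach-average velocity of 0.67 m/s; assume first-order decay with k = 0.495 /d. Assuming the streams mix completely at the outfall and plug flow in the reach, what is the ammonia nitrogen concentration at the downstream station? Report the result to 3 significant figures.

1.82 mg/L

Mixed concentration C = ΣQC/ΣQ = (37700·0.2800 + 2260·32.90) / 39960 = 84910/39960 = 2.125 mg/L.
Travel time t = 18.0·1000 / 0.67 = 26870 s = 7.463 h.
After decay, C = 2.125 × e^(−kt) = 2.125 × 0.8573 = 1.822 mg/L.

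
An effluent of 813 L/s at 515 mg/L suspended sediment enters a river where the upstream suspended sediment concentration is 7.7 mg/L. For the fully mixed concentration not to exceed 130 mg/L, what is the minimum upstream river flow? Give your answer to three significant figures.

Set C_mix = 130: (Q·7.700 + 813.0·515.0) / (Q + 813.0) = 130
→ Q = 813.0·(515.0 − 130)/(130 − 7.700) = 2559 L/s.

2560 L/s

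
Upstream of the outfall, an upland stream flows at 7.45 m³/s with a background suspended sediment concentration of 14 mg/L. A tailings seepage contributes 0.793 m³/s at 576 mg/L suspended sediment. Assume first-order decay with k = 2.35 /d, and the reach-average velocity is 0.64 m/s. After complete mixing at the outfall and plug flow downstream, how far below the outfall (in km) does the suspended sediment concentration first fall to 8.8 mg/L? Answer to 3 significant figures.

After mixing, C = (7.450·14.00 + 0.7930·576.0) / 8.243 = 561.1/8.243 = 68.07 mg/L.
Set 68.07·exp(−k·t) = 8.8 → t = ln(68.07/8.8)/k = 75210 s = 20.89 h.
Distance = v·t = 0.64·75210 = 48140 m = 48.14 km.

48.1 km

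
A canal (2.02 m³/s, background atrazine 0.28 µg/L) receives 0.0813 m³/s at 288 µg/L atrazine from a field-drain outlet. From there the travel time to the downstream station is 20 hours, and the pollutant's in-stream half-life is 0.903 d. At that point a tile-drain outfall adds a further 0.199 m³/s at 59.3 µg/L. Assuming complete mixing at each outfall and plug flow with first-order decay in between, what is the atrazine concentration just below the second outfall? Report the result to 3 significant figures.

After mixing, C = (2.020·0.2800 + 0.08130·288.0) / 2.101 = 23.98/2.101 = 11.41 µg/L; combined flow 2.101 m³/s.
Half-life 0.903 d → k = ln 2 / 0.903 = 0.7676 d⁻¹.
Applying C = C₀e^(−kt): 11.41 × 0.5275 = 6.019 µg/L.
At the second outfall, C = (2.101·6.019 + 0.1990·59.30) / (2.101 + 0.1990) = 10.63 µg/L.

10.6 µg/L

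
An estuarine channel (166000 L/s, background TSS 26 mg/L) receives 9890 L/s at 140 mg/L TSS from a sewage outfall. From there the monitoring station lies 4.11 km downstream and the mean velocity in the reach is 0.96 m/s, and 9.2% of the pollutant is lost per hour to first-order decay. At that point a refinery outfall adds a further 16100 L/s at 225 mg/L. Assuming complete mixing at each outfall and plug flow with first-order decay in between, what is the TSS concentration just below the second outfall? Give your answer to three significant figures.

Flow-weighted average: C = (166000·26.00 + 9890·140.0) / 175900 = 5701000/175900 = 32.41 mg/L; combined flow 175900 L/s.
Travel time t = 4.11·1000 / 0.96 = 4281 s = 1.189 h.
9.2%/h lost → k = −ln(1 − 0.092) = 0.09651 h⁻¹.
After decay, C = 32.41 × e^(−kt) = 32.41 × 0.8916 = 28.90 mg/L.
Second outfall: C = (175900·28.90 + 16100·225.0)/192000 = 45.34 mg/L.

45.3 mg/L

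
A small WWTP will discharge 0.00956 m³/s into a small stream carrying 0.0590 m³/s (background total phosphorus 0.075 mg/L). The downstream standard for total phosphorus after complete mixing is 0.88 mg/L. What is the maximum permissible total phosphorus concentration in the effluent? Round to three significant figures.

5.85 mg/L

At the limit, (Qr·Cr + Qe·Cₑ)/(Qr + Qe) = 0.88:
Cₑ = (0.06856·0.88 − 0.05900·0.07500) / 0.009560 = 5.848 mg/L.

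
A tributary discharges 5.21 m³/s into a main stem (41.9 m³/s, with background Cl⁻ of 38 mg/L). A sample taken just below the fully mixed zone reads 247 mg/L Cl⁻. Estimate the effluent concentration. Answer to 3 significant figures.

Mass balance: 41.90·38.00 + 5.210·Cₑ = 47.11·247.0
→ Cₑ = (47.11·247.0 − 41.90·38.00) / 5.210 = 1928 mg/L.

1930 mg/L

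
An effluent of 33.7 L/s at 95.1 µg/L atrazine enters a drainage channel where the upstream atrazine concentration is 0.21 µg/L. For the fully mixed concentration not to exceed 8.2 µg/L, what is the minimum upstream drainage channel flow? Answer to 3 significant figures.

Set C_mix = 8.2: (Q·0.2100 + 33.70·95.10) / (Q + 33.70) = 8.2
→ Q = 33.70·(95.10 − 8.2)/(8.2 − 0.2100) = 366.5 L/s.

367 L/s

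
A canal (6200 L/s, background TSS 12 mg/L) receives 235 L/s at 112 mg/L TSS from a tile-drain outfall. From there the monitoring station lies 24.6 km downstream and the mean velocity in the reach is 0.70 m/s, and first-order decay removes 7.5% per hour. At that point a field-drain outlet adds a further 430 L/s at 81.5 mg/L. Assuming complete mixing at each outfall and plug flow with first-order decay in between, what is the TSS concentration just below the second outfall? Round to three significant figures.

Conservation of mass: C = (6200·12.00 + 235.0·112.0) / 6435 = 100700/6435 = 15.65 mg/L; combined flow 6435 L/s.
Travel time t = 24.6·1000 / 0.70 = 35140 s = 9.762 h.
7.5%/h lost → k = −ln(1 − 0.075) = 0.07796 h⁻¹.
Applying C = C₀e^(−kt): 15.65 × 0.4672 = 7.312 mg/L.
At the second outfall, C = (6435·7.312 + 430.0·81.50) / (6435 + 430.0) = 11.96 mg/L.

12.0 mg/L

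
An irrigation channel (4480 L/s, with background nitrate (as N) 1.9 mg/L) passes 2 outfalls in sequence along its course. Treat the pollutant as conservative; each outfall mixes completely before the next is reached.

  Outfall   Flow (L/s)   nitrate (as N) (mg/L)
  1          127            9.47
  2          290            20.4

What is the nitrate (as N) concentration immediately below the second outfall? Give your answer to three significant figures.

Outfall 1: combined Q = 4607 L/s; C = (4480·1.900 + 127.0·9.470)/4607 = 2.109 mg/L.
Outfall 2: combined Q = 4897 L/s; C = (4607·2.109 + 290.0·20.40)/4897 = 3.192 mg/L.

3.19 mg/L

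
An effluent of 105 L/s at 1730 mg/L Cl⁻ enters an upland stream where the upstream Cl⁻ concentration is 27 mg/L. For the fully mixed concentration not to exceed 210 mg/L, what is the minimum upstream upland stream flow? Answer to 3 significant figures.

872 L/s

Set C_mix = 210: (Q·27.00 + 105.0·1730) / (Q + 105.0) = 210
→ Q = 105.0·(1730 − 210)/(210 − 27.00) = 872.1 L/s.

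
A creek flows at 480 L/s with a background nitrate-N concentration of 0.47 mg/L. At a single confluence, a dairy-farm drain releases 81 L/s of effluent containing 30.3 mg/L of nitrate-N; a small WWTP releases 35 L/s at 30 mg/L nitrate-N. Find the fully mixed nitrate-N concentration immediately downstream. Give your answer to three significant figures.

Mass balance: C = (480.0·0.4700 + 81.00·30.30 + 35.00·30.00) / 596.0 = 3730/596.0 = 6.258 mg/L.

6.26 mg/L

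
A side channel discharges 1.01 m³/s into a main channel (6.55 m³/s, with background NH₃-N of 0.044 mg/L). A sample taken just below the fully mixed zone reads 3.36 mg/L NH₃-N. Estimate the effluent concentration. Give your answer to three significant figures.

Mass balance: 6.550·0.04400 + 1.010·Cₑ = 7.560·3.360
→ Cₑ = (7.560·3.360 − 6.550·0.04400) / 1.010 = 24.86 mg/L.

24.9 mg/L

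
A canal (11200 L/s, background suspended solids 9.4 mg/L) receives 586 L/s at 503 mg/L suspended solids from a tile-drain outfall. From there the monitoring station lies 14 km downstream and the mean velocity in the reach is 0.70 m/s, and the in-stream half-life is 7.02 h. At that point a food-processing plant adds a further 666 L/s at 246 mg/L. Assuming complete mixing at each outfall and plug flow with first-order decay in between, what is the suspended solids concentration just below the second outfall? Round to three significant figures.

31.7 mg/L

Flow-weighted average: C = (11200·9.400 + 586.0·503.0) / 11790 = 400000/11790 = 33.94 mg/L; combined flow 11790 L/s.
Travel time t = 14·1000 / 0.70 = 20000 s = 5.556 h.
Half-life 7.02 h → k = ln 2 / 7.02 = 0.09874 h⁻¹ = 2.370 d⁻¹.
After decay, C = 33.94 × e^(−kt) = 33.94 × 0.5778 = 19.61 mg/L.
At the second outfall, C = (11790·19.61 + 666.0·246.0) / (11790 + 666.0) = 31.72 mg/L.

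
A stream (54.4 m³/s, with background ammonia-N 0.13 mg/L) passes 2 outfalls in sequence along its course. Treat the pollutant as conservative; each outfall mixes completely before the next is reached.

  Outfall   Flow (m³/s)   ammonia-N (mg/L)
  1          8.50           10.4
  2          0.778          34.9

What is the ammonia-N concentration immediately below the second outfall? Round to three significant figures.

Outfall 1: combined Q = 62.90 m³/s; C = (54.40·0.1300 + 8.500·10.40)/62.90 = 1.518 mg/L.
Outfall 2: combined Q = 63.68 m³/s; C = (62.90·1.518 + 0.7780·34.90)/63.68 = 1.926 mg/L.

1.93 mg/L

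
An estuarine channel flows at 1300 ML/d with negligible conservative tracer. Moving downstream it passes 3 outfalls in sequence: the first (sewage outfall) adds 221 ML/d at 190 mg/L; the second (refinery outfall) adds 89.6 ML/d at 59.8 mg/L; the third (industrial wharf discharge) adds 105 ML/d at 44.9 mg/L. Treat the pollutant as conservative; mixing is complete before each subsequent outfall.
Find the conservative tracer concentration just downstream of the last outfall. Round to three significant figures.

30.3 mg/L

After outfall 1: Q = 1300 + 221.0 = 1521 ML/d; C = (1300·0 + 221.0·190.0)/1521 = 27.61 mg/L.
After outfall 2: Q = 1521 + 89.60 = 1611 ML/d; C = (1521·27.61 + 89.60·59.80)/1611 = 29.40 mg/L.
After outfall 3: Q = 1611 + 105.0 = 1716 ML/d; C = (1611·29.40 + 105.0·44.90)/1716 = 30.35 mg/L.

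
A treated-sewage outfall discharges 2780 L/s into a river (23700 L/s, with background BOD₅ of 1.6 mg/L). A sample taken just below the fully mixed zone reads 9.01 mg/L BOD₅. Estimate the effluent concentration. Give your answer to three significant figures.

Mass balance: 23700·1.600 + 2780·Cₑ = 26480·9.010
→ Cₑ = (26480·9.010 − 23700·1.600) / 2780 = 72.18 mg/L.

72.2 mg/L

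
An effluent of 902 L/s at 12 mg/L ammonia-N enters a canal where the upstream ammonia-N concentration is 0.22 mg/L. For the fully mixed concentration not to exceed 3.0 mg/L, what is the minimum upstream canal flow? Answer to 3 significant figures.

Set C_mix = 3.0: (Q·0.2200 + 902.0·12.00) / (Q + 902.0) = 3.0
→ Q = 902.0·(12.00 − 3.0)/(3.0 − 0.2200) = 2920 L/s.

2920 L/s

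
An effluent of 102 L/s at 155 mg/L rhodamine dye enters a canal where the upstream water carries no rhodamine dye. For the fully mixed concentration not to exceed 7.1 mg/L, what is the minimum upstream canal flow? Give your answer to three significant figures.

2120 L/s

Set C_mix = 7.1: (Q·0 + 102.0·155.0) / (Q + 102.0) = 7.1
→ Q = 102.0·(155.0 − 7.1)/(7.1 − 0) = 2125 L/s.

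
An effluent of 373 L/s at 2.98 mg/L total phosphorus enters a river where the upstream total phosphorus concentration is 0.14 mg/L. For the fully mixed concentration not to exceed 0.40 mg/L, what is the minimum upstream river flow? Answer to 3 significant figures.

Set C_mix = 0.40: (Q·0.1400 + 373.0·2.980) / (Q + 373.0) = 0.40
→ Q = 373.0·(2.980 − 0.40)/(0.40 − 0.1400) = 3701 L/s.

3700 L/s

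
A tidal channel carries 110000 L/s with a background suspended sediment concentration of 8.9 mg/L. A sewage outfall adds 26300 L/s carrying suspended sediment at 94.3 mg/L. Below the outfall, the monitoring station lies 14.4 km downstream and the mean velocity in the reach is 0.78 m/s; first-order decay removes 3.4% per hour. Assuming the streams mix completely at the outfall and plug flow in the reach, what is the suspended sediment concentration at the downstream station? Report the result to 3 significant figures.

Mixed concentration C = ΣQC/ΣQ = (110000·8.900 + 26300·94.30) / 136300 = 3459000/136300 = 25.38 mg/L.
Travel time t = 14.4·1000 / 0.78 = 18460 s = 5.128 h.
3.4%/h lost → k = −ln(1 − 0.034) = 0.03459 h⁻¹.
After decay, C = 25.38 × e^(−kt) = 25.38 × 0.8375 = 21.25 mg/L.

21.3 mg/L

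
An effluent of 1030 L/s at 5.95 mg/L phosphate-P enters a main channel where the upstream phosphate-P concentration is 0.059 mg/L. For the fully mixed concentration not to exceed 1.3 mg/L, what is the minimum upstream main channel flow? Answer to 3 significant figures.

3860 L/s

Set C_mix = 1.3: (Q·0.05900 + 1030·5.950) / (Q + 1030) = 1.3
→ Q = 1030·(5.950 − 1.3)/(1.3 − 0.05900) = 3859 L/s.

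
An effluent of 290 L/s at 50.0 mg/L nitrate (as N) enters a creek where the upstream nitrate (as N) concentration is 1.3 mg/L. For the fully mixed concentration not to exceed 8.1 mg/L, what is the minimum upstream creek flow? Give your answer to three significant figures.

1790 L/s

Set C_mix = 8.1: (Q·1.300 + 290.0·50.00) / (Q + 290.0) = 8.1
→ Q = 290.0·(50.00 − 8.1)/(8.1 − 1.300) = 1787 L/s.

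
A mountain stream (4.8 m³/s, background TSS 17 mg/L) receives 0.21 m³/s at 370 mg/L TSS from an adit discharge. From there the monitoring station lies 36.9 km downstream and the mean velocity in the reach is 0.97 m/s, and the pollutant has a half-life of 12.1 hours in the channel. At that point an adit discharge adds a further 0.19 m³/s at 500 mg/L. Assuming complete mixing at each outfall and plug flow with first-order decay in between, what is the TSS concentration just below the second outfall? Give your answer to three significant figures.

35.0 mg/L

Mixed concentration C = ΣQC/ΣQ = (4.800·17.00 + 0.2100·370.0) / 5.010 = 159.3/5.010 = 31.80 mg/L; combined flow 5.010 m³/s.
Travel time t = 36.9·1000 / 0.97 = 38040 s = 10.57 h.
Half-life 12.1 h → k = ln 2 / 12.1 = 0.05728 h⁻¹ = 1.375 d⁻¹.
After decay, C = 31.80 × e^(−kt) = 31.80 × 0.5459 = 17.36 mg/L.
At the second outfall, C = (5.010·17.36 + 0.1900·500.0) / (5.010 + 0.1900) = 34.99 mg/L.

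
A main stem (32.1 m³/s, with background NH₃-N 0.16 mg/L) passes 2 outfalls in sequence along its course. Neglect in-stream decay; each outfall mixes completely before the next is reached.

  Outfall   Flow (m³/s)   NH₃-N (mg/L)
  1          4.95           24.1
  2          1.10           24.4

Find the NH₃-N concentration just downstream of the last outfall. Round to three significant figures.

Outfall 1: combined Q = 37.05 m³/s; C = (32.10·0.1600 + 4.950·24.10)/37.05 = 3.358 mg/L.
Outfall 2: combined Q = 38.15 m³/s; C = (37.05·3.358 + 1.100·24.40)/38.15 = 3.965 mg/L.

3.97 mg/L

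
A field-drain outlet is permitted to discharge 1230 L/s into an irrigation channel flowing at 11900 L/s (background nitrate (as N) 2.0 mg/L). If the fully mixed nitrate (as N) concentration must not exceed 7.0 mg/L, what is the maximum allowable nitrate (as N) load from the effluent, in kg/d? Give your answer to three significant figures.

Mass balance at the limit: 11900·2.000 + 1230·Cₑ = 13130·7.0 → Cₑ = 55.37 mg/L.
1230 L/s = 1.230 m³/s. Load = 1.230 m³/s × 55.37 g/m³ × 86 400 s/d = 5885 kg/d.

5880 kg/d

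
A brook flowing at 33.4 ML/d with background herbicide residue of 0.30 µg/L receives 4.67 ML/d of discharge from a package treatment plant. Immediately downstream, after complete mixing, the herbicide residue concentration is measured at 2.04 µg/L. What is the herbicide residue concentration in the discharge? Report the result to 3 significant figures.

14.5 µg/L

Mass balance: 33.40·0.3000 + 4.670·Cₑ = 38.07·2.040
→ Cₑ = (38.07·2.040 − 33.40·0.3000) / 4.670 = 14.48 µg/L.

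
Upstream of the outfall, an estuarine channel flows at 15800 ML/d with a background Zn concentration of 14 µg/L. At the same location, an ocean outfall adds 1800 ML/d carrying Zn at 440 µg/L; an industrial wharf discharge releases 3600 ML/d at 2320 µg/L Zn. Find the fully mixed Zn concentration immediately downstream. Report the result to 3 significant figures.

442 µg/L

Mixed concentration C = ΣQC/ΣQ = (15800·14.00 + 1800·440.0 + 3600·2320) / 21200 = 9365000/21200 = 441.8 µg/L.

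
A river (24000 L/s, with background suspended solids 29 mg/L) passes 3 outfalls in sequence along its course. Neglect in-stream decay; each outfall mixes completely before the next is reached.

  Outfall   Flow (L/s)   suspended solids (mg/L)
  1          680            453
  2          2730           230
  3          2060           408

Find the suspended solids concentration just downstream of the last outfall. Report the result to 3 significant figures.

83.9 mg/L

Below outfall 1: Q → 24680 L/s, C = (24000·29.00 + 680.0·453.0)/24680 = 40.68 mg/L.
Below outfall 2: Q → 27410 L/s, C = (24680·40.68 + 2730·230.0)/27410 = 59.54 mg/L.
Below outfall 3: Q → 29470 L/s, C = (27410·59.54 + 2060·408.0)/29470 = 83.90 mg/L.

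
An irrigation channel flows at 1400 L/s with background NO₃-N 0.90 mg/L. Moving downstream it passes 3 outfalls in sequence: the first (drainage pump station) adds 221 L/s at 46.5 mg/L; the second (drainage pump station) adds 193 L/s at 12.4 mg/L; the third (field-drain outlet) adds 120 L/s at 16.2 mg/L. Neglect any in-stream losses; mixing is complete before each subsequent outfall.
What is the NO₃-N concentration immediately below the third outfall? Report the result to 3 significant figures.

8.21 mg/L

Below outfall 1: Q → 1621 L/s, C = (1400·0.9000 + 221.0·46.50)/1621 = 7.117 mg/L.
Below outfall 2: Q → 1814 L/s, C = (1621·7.117 + 193.0·12.40)/1814 = 7.679 mg/L.
Below outfall 3: Q → 1934 L/s, C = (1814·7.679 + 120.0·16.20)/1934 = 8.208 mg/L.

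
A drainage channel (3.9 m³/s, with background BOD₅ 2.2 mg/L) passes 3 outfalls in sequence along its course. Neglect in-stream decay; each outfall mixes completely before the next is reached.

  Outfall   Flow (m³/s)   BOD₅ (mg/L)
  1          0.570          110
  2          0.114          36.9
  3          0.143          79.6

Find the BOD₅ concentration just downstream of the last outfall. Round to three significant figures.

18.4 mg/L

Outfall 1: combined Q = 4.470 m³/s; C = (3.900·2.200 + 0.5700·110.0)/4.470 = 15.95 mg/L.
Outfall 2: combined Q = 4.584 m³/s; C = (4.470·15.95 + 0.1140·36.90)/4.584 = 16.47 mg/L.
Outfall 3: combined Q = 4.727 m³/s; C = (4.584·16.47 + 0.1430·79.60)/4.727 = 18.38 mg/L.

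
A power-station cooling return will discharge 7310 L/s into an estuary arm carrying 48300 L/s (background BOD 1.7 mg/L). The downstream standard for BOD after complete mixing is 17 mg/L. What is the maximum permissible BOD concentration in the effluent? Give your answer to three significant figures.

At the limit, (Qr·Cr + Qe·Cₑ)/(Qr + Qe) = 17:
Cₑ = (55610·17 − 48300·1.700) / 7310 = 118.1 mg/L.

118 mg/L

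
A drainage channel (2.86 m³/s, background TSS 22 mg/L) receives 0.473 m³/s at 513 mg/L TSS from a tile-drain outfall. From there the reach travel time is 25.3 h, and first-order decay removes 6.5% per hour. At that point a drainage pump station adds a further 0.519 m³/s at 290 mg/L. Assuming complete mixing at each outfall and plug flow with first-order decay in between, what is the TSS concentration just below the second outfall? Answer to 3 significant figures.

53.6 mg/L

After mixing, C = (2.860·22.00 + 0.4730·513.0) / 3.333 = 305.6/3.333 = 91.68 mg/L; combined flow 3.333 m³/s.
6.5%/h lost → k = −ln(1 − 0.065) = 0.06721 h⁻¹.
Decay over the reach: 91.68·exp(−kt) = 91.68·0.1826 = 16.74 mg/L.
Second outfall: C = (3.333·16.74 + 0.5190·290.0)/3.852 = 53.56 mg/L.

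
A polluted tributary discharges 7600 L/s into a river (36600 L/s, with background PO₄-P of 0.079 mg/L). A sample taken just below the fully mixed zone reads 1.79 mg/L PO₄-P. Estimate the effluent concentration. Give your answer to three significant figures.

Mass balance: 36600·0.07900 + 7600·Cₑ = 44200·1.790
→ Cₑ = (44200·1.790 − 36600·0.07900) / 7600 = 10.03 mg/L.

10.0 mg/L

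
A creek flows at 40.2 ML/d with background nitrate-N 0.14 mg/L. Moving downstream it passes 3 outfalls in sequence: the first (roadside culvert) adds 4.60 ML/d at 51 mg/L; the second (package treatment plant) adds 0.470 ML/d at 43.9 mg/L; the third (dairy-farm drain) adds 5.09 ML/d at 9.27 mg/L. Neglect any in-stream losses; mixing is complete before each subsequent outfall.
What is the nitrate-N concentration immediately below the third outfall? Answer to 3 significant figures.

Below outfall 1: Q → 44.80 ML/d, C = (40.20·0.1400 + 4.600·51.00)/44.80 = 5.362 mg/L.
Below outfall 2: Q → 45.27 ML/d, C = (44.80·5.362 + 0.4700·43.90)/45.27 = 5.762 mg/L.
Below outfall 3: Q → 50.36 ML/d, C = (45.27·5.762 + 5.090·9.270)/50.36 = 6.117 mg/L.

6.12 mg/L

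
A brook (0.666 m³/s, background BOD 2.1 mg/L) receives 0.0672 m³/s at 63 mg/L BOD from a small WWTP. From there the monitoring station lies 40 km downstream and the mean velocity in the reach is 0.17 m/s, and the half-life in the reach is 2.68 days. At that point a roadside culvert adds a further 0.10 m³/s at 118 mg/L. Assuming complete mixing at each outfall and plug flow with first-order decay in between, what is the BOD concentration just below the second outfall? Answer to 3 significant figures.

17.5 mg/L

After mixing, C = (0.6660·2.100 + 0.06720·63.00) / 0.7332 = 5.632/0.7332 = 7.682 mg/L; combined flow 0.7332 m³/s.
Travel time t = 40·1000 / 0.17 = 235300 s = 65.36 h.
Half-life 2.68 d → k = ln 2 / 2.68 = 0.2586 d⁻¹.
Applying C = C₀e^(−kt): 7.682 × 0.4944 = 3.798 mg/L.
At the second outfall, C = (0.7332·3.798 + 0.1000·118.0) / (0.7332 + 0.1000) = 17.50 mg/L.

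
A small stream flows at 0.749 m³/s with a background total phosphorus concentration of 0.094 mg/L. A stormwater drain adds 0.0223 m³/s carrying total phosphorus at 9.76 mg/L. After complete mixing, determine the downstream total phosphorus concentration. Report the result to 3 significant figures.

Conservation of mass: C = (0.7490·0.09400 + 0.02230·9.760) / 0.7713 = 0.2881/0.7713 = 0.3735 mg/L.

0.373 mg/L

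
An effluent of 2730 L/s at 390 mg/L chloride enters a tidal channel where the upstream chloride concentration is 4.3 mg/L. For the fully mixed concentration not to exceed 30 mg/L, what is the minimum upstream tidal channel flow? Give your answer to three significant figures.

38200 L/s

Set C_mix = 30: (Q·4.300 + 2730·390.0) / (Q + 2730) = 30
→ Q = 2730·(390.0 − 30)/(30 − 4.300) = 38240 L/s.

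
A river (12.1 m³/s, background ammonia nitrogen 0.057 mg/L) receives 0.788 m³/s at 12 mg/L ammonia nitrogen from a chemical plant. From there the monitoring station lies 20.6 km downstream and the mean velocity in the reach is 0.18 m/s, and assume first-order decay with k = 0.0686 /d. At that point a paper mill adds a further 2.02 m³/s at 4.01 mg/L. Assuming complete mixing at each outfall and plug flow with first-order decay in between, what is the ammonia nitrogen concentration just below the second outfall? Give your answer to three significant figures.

Mass balance: C = (12.10·0.05700 + 0.7880·12.00) / 12.89 = 10.15/12.89 = 0.7872 mg/L; combined flow 12.89 m³/s.
Travel time t = 20.6·1000 / 0.18 = 114400 s = 31.79 h.
First-order decay: C = 0.7872·exp(−k·t) = 0.7872·0.9131 = 0.7188 mg/L.
Second outfall: C = (12.89·0.7188 + 2.020·4.010)/14.91 = 1.165 mg/L.

1.16 mg/L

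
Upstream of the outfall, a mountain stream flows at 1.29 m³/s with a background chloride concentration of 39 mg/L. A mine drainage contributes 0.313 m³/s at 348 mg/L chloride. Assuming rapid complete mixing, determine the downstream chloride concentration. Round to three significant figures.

99.3 mg/L

Mass balance: C = (1.290·39.00 + 0.3130·348.0) / 1.603 = 159.2/1.603 = 99.33 mg/L.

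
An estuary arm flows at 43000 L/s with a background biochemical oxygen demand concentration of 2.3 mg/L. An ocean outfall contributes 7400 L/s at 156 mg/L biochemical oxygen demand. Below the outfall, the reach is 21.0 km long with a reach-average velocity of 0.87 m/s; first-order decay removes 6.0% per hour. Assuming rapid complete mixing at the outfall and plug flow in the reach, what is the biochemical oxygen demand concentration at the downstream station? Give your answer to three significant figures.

After mixing, C = (43000·2.300 + 7400·156.0) / 50400 = 1253000/50400 = 24.87 mg/L.
Travel time t = 21.0·1000 / 0.87 = 24140 s = 6.705 h.
6.0%/h lost → k = −ln(1 − 0.06) = 0.06188 h⁻¹.
First-order decay: C = 24.87·exp(−k·t) = 24.87·0.6604 = 16.42 mg/L.

16.4 mg/L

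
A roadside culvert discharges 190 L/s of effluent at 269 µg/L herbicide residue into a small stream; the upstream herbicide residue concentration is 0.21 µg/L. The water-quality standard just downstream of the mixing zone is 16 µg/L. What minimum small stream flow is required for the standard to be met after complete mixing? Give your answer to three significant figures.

3040 L/s

Set C_mix = 16: (Q·0.2100 + 190.0·269.0) / (Q + 190.0) = 16
→ Q = 190.0·(269.0 − 16)/(16 − 0.2100) = 3044 L/s.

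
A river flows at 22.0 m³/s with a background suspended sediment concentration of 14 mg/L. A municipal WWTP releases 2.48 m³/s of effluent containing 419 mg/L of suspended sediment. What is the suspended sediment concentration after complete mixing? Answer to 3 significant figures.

55.0 mg/L

Conservation of mass: C = (22.00·14.00 + 2.480·419.0) / 24.48 = 1347/24.48 = 55.03 mg/L.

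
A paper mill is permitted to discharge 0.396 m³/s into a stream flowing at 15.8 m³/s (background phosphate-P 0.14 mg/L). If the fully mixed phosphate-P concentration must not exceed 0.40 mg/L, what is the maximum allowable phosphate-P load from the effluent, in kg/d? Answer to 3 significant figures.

369 kg/d

Mass balance at the limit: 15.80·0.1400 + 0.3960·Cₑ = 16.20·0.40 → Cₑ = 10.77 mg/L.
Load = 0.3960 m³/s × 10.77 g/m³ × 86 400 s/d = 368.6 kg/d.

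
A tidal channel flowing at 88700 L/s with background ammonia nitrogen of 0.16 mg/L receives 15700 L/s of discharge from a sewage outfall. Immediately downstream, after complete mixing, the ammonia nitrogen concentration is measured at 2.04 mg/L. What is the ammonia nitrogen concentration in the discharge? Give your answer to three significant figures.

Mass balance: 88700·0.1600 + 15700·Cₑ = 104400·2.040
→ Cₑ = (104400·2.040 − 88700·0.1600) / 15700 = 12.66 mg/L.

12.7 mg/L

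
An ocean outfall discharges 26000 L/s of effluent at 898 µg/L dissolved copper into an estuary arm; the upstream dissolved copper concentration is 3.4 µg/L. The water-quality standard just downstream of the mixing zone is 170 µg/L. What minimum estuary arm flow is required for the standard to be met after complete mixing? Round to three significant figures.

Set C_mix = 170: (Q·3.400 + 26000·898.0) / (Q + 26000) = 170
→ Q = 26000·(898.0 − 170)/(170 − 3.400) = 113600 L/s.

114000 L/s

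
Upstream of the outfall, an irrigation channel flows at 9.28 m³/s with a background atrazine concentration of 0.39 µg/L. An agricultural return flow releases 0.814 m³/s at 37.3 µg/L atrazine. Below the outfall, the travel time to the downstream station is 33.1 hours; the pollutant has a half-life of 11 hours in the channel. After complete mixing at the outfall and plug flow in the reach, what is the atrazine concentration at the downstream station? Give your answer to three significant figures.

After mixing, C = (9.280·0.3900 + 0.8140·37.30) / 10.09 = 33.98/10.09 = 3.366 µg/L.
Half-life 11 h → k = ln 2 / 11 = 0.06301 h⁻¹ = 1.512 d⁻¹.
Applying C = C₀e^(−kt): 3.366 × 0.1242 = 0.4182 µg/L.

0.418 µg/L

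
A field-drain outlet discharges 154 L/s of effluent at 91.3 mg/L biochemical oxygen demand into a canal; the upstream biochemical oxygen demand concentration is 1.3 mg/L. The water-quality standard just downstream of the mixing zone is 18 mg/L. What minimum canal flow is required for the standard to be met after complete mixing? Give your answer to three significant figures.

676 L/s

Set C_mix = 18: (Q·1.300 + 154.0·91.30) / (Q + 154.0) = 18
→ Q = 154.0·(91.30 − 18)/(18 − 1.300) = 675.9 L/s.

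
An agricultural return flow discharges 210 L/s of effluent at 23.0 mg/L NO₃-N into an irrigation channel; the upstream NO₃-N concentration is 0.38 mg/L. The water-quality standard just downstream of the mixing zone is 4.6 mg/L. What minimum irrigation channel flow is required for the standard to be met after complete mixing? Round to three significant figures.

916 L/s

Set C_mix = 4.6: (Q·0.3800 + 210.0·23.00) / (Q + 210.0) = 4.6
→ Q = 210.0·(23.00 − 4.6)/(4.6 − 0.3800) = 915.6 L/s.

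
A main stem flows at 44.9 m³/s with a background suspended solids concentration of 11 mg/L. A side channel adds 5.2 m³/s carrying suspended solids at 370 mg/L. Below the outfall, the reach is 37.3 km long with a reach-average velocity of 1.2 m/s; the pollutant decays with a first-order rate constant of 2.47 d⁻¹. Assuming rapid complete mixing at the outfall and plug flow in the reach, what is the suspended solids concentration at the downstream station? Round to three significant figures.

19.8 mg/L

Conservation of mass: C = (44.90·11.00 + 5.200·370.0) / 50.10 = 2418/50.10 = 48.26 mg/L.
Travel time t = 37.3·1000 / 1.2 = 31080 s = 8.634 h.
Applying C = C₀e^(−kt): 48.26 × 0.4112 = 19.85 mg/L.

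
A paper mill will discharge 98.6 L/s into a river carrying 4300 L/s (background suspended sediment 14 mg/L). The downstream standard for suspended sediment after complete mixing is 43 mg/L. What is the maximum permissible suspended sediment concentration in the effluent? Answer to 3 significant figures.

At the limit, (Qr·Cr + Qe·Cₑ)/(Qr + Qe) = 43:
Cₑ = (4399·43 − 4300·14.00) / 98.60 = 1308 mg/L.

1310 mg/L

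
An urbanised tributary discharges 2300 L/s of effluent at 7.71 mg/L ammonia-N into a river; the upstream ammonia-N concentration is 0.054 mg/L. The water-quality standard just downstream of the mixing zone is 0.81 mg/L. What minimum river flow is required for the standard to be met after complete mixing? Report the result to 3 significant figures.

21000 L/s

Set C_mix = 0.81: (Q·0.05400 + 2300·7.710) / (Q + 2300) = 0.81
→ Q = 2300·(7.710 − 0.81)/(0.81 − 0.05400) = 20990 L/s.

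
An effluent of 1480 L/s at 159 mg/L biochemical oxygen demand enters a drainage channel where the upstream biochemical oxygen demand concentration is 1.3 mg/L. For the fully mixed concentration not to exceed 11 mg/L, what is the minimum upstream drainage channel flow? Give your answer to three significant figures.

22600 L/s

Set C_mix = 11: (Q·1.300 + 1480·159.0) / (Q + 1480) = 11
→ Q = 1480·(159.0 − 11)/(11 − 1.300) = 22580 L/s.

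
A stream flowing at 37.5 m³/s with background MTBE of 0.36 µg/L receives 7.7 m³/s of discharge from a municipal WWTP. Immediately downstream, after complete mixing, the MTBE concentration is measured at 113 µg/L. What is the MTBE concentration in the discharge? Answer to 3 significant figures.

Mass balance: 37.50·0.3600 + 7.700·Cₑ = 45.20·113.0
→ Cₑ = (45.20·113.0 − 37.50·0.3600) / 7.700 = 661.6 µg/L.

662 µg/L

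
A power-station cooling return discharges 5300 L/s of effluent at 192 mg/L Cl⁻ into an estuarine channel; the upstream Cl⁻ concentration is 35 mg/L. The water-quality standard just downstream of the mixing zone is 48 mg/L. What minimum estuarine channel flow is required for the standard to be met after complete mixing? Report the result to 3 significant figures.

58700 L/s

Set C_mix = 48: (Q·35.00 + 5300·192.0) / (Q + 5300) = 48
→ Q = 5300·(192.0 − 48)/(48 − 35.00) = 58710 L/s.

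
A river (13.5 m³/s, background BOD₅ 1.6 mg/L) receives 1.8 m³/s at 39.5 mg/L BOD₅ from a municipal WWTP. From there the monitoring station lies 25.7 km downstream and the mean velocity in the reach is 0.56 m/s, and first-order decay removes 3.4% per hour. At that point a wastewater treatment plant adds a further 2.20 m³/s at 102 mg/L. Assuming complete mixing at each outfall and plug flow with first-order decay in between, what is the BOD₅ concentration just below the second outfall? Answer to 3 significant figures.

Mixed concentration C = ΣQC/ΣQ = (13.50·1.600 + 1.800·39.50) / 15.30 = 92.70/15.30 = 6.059 mg/L; combined flow 15.30 m³/s.
Travel time t = 25.7·1000 / 0.56 = 45890 s = 12.75 h.
3.4%/h lost → k = −ln(1 − 0.034) = 0.03459 h⁻¹.
First-order decay: C = 6.059·exp(−k·t) = 6.059·0.6434 = 3.898 mg/L.
At the second outfall, C = (15.30·3.898 + 2.200·102.0) / (15.30 + 2.200) = 16.23 mg/L.

16.2 mg/L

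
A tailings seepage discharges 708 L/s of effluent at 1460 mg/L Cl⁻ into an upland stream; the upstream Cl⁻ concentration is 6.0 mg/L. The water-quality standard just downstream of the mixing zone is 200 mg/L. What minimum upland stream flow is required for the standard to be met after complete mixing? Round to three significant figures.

Set C_mix = 200: (Q·6.000 + 708.0·1460) / (Q + 708.0) = 200
→ Q = 708.0·(1460 − 200)/(200 − 6.000) = 4598 L/s.

4600 L/s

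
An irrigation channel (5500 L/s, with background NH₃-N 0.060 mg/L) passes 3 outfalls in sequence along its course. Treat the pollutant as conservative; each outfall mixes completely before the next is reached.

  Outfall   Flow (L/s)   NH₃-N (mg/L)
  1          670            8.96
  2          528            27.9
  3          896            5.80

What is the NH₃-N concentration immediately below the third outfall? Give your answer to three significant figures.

Outfall 1: combined Q = 6170 L/s; C = (5500·0.06000 + 670.0·8.960)/6170 = 1.026 mg/L.
Outfall 2: combined Q = 6698 L/s; C = (6170·1.026 + 528.0·27.90)/6698 = 3.145 mg/L.
Outfall 3: combined Q = 7594 L/s; C = (6698·3.145 + 896.0·5.800)/7594 = 3.458 mg/L.

3.46 mg/L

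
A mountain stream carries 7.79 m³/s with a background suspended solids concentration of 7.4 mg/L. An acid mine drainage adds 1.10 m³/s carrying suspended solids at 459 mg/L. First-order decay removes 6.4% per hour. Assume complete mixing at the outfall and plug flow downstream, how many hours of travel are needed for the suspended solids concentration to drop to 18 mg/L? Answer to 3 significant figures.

19.0 h

Flow-weighted average: C = (7.790·7.400 + 1.100·459.0) / 8.890 = 562.5/8.890 = 63.28 mg/L.
6.4%/h lost → k = −ln(1 − 0.064) = 0.06614 h⁻¹.
63.28·exp(−k·t) = 18 → t = ln(63.28/18)/k = 68430 s = 19.01 h.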